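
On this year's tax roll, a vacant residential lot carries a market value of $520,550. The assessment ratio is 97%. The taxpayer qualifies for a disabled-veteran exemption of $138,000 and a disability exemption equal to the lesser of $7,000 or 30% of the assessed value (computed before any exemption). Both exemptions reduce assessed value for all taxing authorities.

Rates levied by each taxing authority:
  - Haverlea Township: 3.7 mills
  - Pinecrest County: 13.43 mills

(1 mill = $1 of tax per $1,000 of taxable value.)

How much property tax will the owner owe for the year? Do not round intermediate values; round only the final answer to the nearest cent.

Assessed value = $520,550 × 0.97 = $504,933.5
Disability exemption = min($7,000, 30% × $504,933.5) = min($7,000, $151,480.05) = $7,000 (dollar cap binds)
Taxable value = $504,933.5 − $138,000 − $7,000 = $359,933.5
Haverlea Township: $359,933.5 × 0.0037 = $1,331.75395
Pinecrest County: $359,933.5 × 0.01343 = $4,833.906905
Total = $6,165.660855

$6,165.66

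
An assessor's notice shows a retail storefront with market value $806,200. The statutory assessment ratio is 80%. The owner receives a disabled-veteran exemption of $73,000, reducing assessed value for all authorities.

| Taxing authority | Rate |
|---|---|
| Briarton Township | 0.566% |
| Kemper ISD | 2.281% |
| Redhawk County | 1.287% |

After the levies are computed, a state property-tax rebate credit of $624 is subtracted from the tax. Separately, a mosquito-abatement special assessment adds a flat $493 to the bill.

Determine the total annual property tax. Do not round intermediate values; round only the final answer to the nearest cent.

Assessed value = $806,200 × 0.8 = $644,960
Taxable value = $644,960 − $73,000 = $571,960
Briarton Township: $571,960 × 0.00566 = $3,237.2936
Kemper ISD: $571,960 × 0.02281 = $13,046.4076
Redhawk County: $571,960 × 0.01287 = $7,361.1252
Levies subtotal = $23,644.8264
After credit = $23,644.8264 − $624 = $23,020.8264
Total = $23,020.8264 + $493 = $23,513.8264

$23,513.83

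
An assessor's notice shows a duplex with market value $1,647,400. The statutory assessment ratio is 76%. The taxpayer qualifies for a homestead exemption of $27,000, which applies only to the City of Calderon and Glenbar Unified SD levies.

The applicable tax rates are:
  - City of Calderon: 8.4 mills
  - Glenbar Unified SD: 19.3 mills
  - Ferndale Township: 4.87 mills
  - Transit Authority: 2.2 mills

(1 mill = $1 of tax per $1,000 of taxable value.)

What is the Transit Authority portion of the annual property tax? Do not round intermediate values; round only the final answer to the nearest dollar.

Assessed value = $1,647,400 × 0.76 = $1,252,024
Transit Authority taxable value = $1,252,024 (exemption does not apply)
Transit Authority levy = $1,252,024 × 0.0022 = $2,754.4528

$2,754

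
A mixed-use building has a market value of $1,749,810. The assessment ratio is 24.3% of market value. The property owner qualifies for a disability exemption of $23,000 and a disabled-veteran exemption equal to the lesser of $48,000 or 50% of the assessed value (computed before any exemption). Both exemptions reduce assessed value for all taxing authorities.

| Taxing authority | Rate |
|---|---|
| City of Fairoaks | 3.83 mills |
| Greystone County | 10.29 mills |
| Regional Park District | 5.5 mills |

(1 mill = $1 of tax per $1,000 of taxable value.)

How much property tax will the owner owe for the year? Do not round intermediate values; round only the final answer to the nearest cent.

$6,949.48

Assessed value = $1,749,810 × 0.243 = $425,203.83
Disabled-veteran exemption = min($48,000, 50% × $425,203.83) = min($48,000, $212,601.915) = $48,000 (dollar cap binds)
Taxable value = $425,203.83 − $23,000 − $48,000 = $354,203.83
City of Fairoaks: $354,203.83 × 0.00383 = $1,356.6006689
Greystone County: $354,203.83 × 0.01029 = $3,644.7574107
Regional Park District: $354,203.83 × 0.0055 = $1,948.121065
Total = $6,949.4791446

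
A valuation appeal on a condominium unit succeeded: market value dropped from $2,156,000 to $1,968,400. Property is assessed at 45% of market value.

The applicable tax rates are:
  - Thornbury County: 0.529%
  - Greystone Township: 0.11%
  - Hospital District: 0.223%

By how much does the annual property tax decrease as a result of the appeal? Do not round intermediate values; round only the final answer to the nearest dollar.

Old assessed value = $2,156,000 × 0.45 = $970,200
New assessed value = $1,968,400 × 0.45 = $885,780
Combined rate = 0.00529 + 0.0011 + 0.00223 = 0.00862
Old tax = $970,200 × 0.00862 = $8,363.124
New tax = $885,780 × 0.00862 = $7,635.4236
Reduction = $8,363.124 − $7,635.4236 = $727.7004

$728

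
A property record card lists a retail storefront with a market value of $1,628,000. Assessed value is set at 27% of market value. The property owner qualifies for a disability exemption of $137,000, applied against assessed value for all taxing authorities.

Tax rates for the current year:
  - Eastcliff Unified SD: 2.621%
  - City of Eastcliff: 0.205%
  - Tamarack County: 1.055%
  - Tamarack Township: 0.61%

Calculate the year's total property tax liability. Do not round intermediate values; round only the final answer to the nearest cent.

$13,587.97

Assessed value = $1,628,000 × 0.27 = $439,560
Taxable value = $439,560 − $137,000 = $302,560
Eastcliff Unified SD: $302,560 × 0.02621 = $7,930.0976
City of Eastcliff: $302,560 × 0.00205 = $620.248
Tamarack County: $302,560 × 0.01055 = $3,192.008
Tamarack Township: $302,560 × 0.0061 = $1,845.616
Total = $7,930.0976 + $620.248 + $3,192.008 + $1,845.616 = $13,587.9696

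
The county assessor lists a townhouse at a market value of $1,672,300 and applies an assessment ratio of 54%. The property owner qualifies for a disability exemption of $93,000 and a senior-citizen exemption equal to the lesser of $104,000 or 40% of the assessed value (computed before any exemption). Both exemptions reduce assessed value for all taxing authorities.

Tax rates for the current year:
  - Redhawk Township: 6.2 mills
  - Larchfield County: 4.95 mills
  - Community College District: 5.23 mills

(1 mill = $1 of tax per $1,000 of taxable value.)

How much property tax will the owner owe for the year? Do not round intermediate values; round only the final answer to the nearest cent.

Assessed value = $1,672,300 × 0.54 = $903,042
Senior-citizen exemption = min($104,000, 40% × $903,042) = min($104,000, $361,216.8) = $104,000 (dollar cap binds)
Taxable value = $903,042 − $93,000 − $104,000 = $706,042
Redhawk Township: $706,042 × 0.0062 = $4,377.4604
Larchfield County: $706,042 × 0.00495 = $3,494.9079
Community College District: $706,042 × 0.00523 = $3,692.59966
Total = $11,564.96796

$11,564.97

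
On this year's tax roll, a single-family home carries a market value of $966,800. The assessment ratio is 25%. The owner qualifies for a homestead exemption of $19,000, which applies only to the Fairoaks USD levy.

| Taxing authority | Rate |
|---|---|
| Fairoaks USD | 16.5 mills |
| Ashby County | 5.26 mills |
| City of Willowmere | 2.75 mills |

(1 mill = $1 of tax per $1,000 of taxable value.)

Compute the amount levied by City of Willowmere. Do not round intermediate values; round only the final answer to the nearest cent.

Assessed value = $966,800 × 0.25 = $241,700
City of Willowmere taxable value = $241,700 (exemption does not apply)
City of Willowmere levy = $241,700 × 0.00275 = $664.675

$664.68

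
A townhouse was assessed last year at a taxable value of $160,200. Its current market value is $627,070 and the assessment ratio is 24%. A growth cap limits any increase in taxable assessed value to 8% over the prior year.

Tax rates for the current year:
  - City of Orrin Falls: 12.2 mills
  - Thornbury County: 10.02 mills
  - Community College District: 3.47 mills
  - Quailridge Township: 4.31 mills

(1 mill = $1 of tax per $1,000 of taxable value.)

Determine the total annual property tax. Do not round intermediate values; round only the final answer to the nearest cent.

Uncapped assessed value = $627,070 × 0.24 = $150,496.8
Cap limit = $160,200 × 1.08 = $173,016
Taxable assessed value = min($150,496.8, $173,016) = $150,496.8 (cap does not bind)
City of Orrin Falls: $150,496.8 × 0.0122 = $1,836.06096
Thornbury County: $150,496.8 × 0.01002 = $1,507.977936
Community College District: $150,496.8 × 0.00347 = $522.223896
Quailridge Township: $150,496.8 × 0.00431 = $648.641208
Total = $4,514.904

$4,514.90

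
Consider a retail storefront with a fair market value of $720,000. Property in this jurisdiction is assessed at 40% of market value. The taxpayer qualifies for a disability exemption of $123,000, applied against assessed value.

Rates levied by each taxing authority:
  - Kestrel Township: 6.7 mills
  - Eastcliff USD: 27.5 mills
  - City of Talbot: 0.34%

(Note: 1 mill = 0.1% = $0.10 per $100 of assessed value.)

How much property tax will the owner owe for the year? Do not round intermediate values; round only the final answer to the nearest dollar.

$6,204

Assessed value = $720,000 × 0.4 = $288,000
Taxable value = $288,000 − $123,000 = $165,000
Kestrel Township: $165,000 × 0.0067 = $1,105.5
Eastcliff USD: $165,000 × 0.0275 = $4,537.5
City of Talbot: $165,000 × 0.0034 = $561
Total = $6,204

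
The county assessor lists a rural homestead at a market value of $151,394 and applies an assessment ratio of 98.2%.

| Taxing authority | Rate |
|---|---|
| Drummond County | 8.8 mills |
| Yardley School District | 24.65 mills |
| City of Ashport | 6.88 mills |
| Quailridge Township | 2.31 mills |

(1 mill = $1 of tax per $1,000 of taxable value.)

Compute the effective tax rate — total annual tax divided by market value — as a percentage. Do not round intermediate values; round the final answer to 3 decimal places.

4.187%

Assessed value = $151,394 × 0.982 = $148,668.908
Drummond County: $148,668.908 × 0.0088 = $1,308.2863904
Yardley School District: $148,668.908 × 0.02465 = $3,664.6885822
City of Ashport: $148,668.908 × 0.00688 = $1,022.84208704
Quailridge Township: $148,668.908 × 0.00231 = $343.42517748
Total tax = $6,339.24223712
Effective rate = $6,339.24223712 ÷ $151,394 = 4.187% of market value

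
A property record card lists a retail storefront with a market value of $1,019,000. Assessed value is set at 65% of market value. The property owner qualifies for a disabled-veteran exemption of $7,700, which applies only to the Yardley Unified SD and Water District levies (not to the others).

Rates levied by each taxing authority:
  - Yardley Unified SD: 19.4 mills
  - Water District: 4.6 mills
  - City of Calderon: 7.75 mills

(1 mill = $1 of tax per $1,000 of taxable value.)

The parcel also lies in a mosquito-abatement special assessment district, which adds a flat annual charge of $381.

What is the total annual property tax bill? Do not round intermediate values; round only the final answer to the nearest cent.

$21,225.81

Assessed value = $1,019,000 × 0.65 = $662,350
Yardley Unified SD: ($662,350 − $7,700) × 0.0194 = $654,650 × 0.0194 = $12,700.21
Water District: ($662,350 − $7,700) × 0.0046 = $654,650 × 0.0046 = $3,011.39
City of Calderon: $662,350 × 0.00775 = $5,133.2125
Levies subtotal = $20,844.8125
Total = $20,844.8125 + $381 = $21,225.8125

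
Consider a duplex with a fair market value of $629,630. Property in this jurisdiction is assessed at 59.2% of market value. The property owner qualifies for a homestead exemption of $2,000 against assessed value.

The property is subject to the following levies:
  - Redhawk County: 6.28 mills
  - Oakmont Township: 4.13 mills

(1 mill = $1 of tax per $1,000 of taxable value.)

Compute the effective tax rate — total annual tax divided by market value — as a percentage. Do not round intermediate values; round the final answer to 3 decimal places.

Assessed value = $629,630 × 0.592 = $372,740.96
Taxable value = $372,740.96 − $2,000 = $370,740.96
Redhawk County: $370,740.96 × 0.00628 = $2,328.2532288
Oakmont Township: $370,740.96 × 0.00413 = $1,531.1601648
Total tax = $3,859.4133936
Effective rate = $3,859.4133936 ÷ $629,630 = 0.613% of market value

0.613%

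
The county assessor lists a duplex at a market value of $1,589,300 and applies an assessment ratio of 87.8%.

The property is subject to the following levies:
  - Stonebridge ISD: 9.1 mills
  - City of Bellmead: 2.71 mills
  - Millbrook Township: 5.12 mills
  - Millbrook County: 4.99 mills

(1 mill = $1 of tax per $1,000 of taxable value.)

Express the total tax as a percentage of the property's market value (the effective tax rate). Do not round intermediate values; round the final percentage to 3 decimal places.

Assessed value = $1,589,300 × 0.878 = $1,395,405.4
Stonebridge ISD: $1,395,405.4 × 0.0091 = $12,698.18914
City of Bellmead: $1,395,405.4 × 0.00271 = $3,781.548634
Millbrook Township: $1,395,405.4 × 0.00512 = $7,144.475648
Millbrook County: $1,395,405.4 × 0.00499 = $6,963.072946
Total tax = $30,587.286368
Effective rate = $30,587.286368 ÷ $1,589,300 = 1.925% of market value

1.925%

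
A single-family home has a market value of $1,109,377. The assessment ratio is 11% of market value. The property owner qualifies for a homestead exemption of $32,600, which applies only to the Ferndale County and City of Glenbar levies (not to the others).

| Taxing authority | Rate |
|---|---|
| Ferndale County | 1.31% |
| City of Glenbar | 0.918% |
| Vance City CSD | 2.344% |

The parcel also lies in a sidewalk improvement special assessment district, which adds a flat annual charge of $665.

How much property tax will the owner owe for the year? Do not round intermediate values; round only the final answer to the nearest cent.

$5,517.95

Assessed value = $1,109,377 × 0.11 = $122,031.47
Ferndale County: ($122,031.47 − $32,600) × 0.0131 = $89,431.47 × 0.0131 = $1,171.552257
City of Glenbar: ($122,031.47 − $32,600) × 0.00918 = $89,431.47 × 0.00918 = $820.9808946
Vance City CSD: $122,031.47 × 0.02344 = $2,860.4176568
Levies subtotal = $4,852.9508084
Total = $4,852.9508084 + $665 = $5,517.9508084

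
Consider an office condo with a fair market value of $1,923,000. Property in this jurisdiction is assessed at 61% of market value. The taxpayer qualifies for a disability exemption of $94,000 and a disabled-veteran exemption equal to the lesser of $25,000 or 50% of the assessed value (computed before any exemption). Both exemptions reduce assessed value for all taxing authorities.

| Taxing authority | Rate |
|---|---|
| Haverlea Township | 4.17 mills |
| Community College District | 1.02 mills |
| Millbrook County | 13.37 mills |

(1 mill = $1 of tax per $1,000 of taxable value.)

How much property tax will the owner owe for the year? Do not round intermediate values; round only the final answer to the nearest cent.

Assessed value = $1,923,000 × 0.61 = $1,173,030
Disabled-veteran exemption = min($25,000, 50% × $1,173,030) = min($25,000, $586,515) = $25,000 (dollar cap binds)
Taxable value = $1,173,030 − $94,000 − $25,000 = $1,054,030
Haverlea Township: $1,054,030 × 0.00417 = $4,395.3051
Community College District: $1,054,030 × 0.00102 = $1,075.1106
Millbrook County: $1,054,030 × 0.01337 = $14,092.3811
Total = $19,562.7968

$19,562.80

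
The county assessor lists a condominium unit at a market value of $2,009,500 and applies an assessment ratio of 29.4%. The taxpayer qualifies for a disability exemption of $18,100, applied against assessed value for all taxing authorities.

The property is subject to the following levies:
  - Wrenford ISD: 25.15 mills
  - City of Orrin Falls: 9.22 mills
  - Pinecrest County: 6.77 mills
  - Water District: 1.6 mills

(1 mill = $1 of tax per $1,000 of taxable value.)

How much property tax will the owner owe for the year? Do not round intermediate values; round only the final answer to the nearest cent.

$24,476.90

Assessed value = $2,009,500 × 0.294 = $590,793
Taxable value = $590,793 − $18,100 = $572,693
Wrenford ISD: $572,693 × 0.02515 = $14,403.22895
City of Orrin Falls: $572,693 × 0.00922 = $5,280.22946
Pinecrest County: $572,693 × 0.00677 = $3,877.13161
Water District: $572,693 × 0.0016 = $916.3088
Total = $14,403.22895 + $5,280.22946 + $3,877.13161 + $916.3088 = $24,476.89882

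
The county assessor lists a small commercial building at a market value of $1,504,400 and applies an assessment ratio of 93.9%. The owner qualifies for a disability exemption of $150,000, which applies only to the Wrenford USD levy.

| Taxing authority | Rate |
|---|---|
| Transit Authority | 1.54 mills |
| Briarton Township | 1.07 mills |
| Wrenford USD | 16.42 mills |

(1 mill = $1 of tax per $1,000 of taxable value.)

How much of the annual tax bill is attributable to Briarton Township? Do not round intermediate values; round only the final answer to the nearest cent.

Assessed value = $1,504,400 × 0.939 = $1,412,631.6
Briarton Township taxable value = $1,412,631.6 (exemption does not apply)
Briarton Township levy = $1,412,631.6 × 0.00107 = $1,511.515812

$1,511.52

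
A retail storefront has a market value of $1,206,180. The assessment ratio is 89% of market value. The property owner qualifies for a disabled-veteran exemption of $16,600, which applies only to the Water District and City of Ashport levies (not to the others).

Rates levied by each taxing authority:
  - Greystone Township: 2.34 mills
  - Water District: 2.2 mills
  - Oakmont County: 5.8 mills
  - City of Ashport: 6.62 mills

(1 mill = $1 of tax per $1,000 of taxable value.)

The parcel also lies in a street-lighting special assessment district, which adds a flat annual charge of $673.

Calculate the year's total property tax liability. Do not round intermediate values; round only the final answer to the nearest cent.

$18,733.15

Assessed value = $1,206,180 × 0.89 = $1,073,500.2
Greystone Township: $1,073,500.2 × 0.00234 = $2,511.990468
Water District: ($1,073,500.2 − $16,600) × 0.0022 = $1,056,900.2 × 0.0022 = $2,325.18044
Oakmont County: $1,073,500.2 × 0.0058 = $6,226.30116
City of Ashport: ($1,073,500.2 − $16,600) × 0.00662 = $1,056,900.2 × 0.00662 = $6,996.679324
Levies subtotal = $18,060.151392
Total = $18,060.151392 + $673 = $18,733.151392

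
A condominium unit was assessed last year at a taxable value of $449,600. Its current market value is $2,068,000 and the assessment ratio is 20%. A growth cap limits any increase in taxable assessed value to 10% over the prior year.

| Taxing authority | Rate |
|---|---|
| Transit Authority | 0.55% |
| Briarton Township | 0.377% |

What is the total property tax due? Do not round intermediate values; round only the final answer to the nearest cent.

Uncapped assessed value = $2,068,000 × 0.2 = $413,600
Cap limit = $449,600 × 1.1 = $494,560
Taxable assessed value = min($413,600, $494,560) = $413,600 (cap does not bind)
Transit Authority: $413,600 × 0.0055 = $2,274.8
Briarton Township: $413,600 × 0.00377 = $1,559.272
Total = $3,834.072

$3,834.07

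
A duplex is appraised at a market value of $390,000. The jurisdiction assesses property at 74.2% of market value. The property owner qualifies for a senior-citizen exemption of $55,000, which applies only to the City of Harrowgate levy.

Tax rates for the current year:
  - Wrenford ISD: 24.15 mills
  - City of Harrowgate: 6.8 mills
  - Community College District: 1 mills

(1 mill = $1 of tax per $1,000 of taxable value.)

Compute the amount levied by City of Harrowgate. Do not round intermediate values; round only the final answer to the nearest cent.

$1,593.78

Assessed value = $390,000 × 0.742 = $289,380
City of Harrowgate taxable value = $289,380 − $55,000 = $234,380
City of Harrowgate levy = $234,380 × 0.0068 = $1,593.784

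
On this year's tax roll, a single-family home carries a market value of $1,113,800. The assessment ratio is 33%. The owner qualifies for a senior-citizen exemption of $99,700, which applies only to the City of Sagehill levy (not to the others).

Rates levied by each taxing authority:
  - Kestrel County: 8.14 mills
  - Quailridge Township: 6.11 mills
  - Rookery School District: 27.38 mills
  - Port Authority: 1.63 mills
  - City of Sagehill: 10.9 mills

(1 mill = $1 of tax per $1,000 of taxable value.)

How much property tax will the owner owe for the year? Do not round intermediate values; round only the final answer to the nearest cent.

Assessed value = $1,113,800 × 0.33 = $367,554
Kestrel County: $367,554 × 0.00814 = $2,991.88956
Quailridge Township: $367,554 × 0.00611 = $2,245.75494
Rookery School District: $367,554 × 0.02738 = $10,063.62852
Port Authority: $367,554 × 0.00163 = $599.11302
City of Sagehill: ($367,554 − $99,700) × 0.0109 = $267,854 × 0.0109 = $2,919.6086
Total = $18,819.99464

$18,819.99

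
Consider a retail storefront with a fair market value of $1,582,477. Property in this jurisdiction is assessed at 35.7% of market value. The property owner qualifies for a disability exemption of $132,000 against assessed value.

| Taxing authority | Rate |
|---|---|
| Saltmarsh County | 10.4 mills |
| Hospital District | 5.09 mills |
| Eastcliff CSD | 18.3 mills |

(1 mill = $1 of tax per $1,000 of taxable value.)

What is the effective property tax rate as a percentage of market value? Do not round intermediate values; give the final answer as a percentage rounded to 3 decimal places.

0.924%

Assessed value = $1,582,477 × 0.357 = $564,944.289
Taxable value = $564,944.289 − $132,000 = $432,944.289
Saltmarsh County: $432,944.289 × 0.0104 = $4,502.6206056
Hospital District: $432,944.289 × 0.00509 = $2,203.68643101
Eastcliff CSD: $432,944.289 × 0.0183 = $7,922.8804887
Total tax = $14,629.18752531
Effective rate = $14,629.18752531 ÷ $1,582,477 = 0.924% of market value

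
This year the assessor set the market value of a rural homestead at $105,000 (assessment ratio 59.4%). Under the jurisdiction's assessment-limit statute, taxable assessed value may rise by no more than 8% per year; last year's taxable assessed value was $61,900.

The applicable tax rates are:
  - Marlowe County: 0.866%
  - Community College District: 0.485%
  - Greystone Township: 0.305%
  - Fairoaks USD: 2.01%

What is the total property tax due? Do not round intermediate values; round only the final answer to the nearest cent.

$2,286.48

Uncapped assessed value = $105,000 × 0.594 = $62,370
Cap limit = $61,900 × 1.08 = $66,852
Taxable assessed value = min($62,370, $66,852) = $62,370 (cap does not bind)
Marlowe County: $62,370 × 0.00866 = $540.1242
Community College District: $62,370 × 0.00485 = $302.4945
Greystone Township: $62,370 × 0.00305 = $190.2285
Fairoaks USD: $62,370 × 0.0201 = $1,253.637
Total = $2,286.4842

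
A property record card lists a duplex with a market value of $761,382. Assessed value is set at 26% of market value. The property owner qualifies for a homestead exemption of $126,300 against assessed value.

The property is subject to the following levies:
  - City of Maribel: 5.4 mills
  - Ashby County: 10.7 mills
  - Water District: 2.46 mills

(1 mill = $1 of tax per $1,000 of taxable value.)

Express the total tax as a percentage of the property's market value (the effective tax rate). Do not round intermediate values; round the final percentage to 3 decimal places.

Assessed value = $761,382 × 0.26 = $197,959.32
Taxable value = $197,959.32 − $126,300 = $71,659.32
City of Maribel: $71,659.32 × 0.0054 = $386.960328
Ashby County: $71,659.32 × 0.0107 = $766.754724
Water District: $71,659.32 × 0.00246 = $176.2819272
Total tax = $1,329.9969792
Effective rate = $1,329.9969792 ÷ $761,382 = 0.175% of market value

0.175%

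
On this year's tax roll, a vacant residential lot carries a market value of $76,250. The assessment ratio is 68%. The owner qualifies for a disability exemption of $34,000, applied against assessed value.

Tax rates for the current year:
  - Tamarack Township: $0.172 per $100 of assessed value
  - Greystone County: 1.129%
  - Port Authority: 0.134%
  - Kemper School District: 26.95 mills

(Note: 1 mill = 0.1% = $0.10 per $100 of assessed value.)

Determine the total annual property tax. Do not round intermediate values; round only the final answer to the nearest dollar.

Assessed value = $76,250 × 0.68 = $51,850
Taxable value = $51,850 − $34,000 = $17,850
Tamarack Township: $17,850 × 0.00172 = $30.702
Greystone County: $17,850 × 0.01129 = $201.5265
Port Authority: $17,850 × 0.00134 = $23.919
Kemper School District: $17,850 × 0.02695 = $481.0575
Total = $737.205

$737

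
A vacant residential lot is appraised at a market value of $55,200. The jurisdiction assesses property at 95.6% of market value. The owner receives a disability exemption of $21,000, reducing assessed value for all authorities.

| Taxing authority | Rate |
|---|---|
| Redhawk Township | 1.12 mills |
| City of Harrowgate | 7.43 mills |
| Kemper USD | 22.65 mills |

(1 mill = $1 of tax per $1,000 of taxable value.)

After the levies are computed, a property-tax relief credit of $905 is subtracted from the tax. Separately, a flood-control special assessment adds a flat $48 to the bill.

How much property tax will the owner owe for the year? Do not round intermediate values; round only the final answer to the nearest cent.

$134.26

Assessed value = $55,200 × 0.956 = $52,771.2
Taxable value = $52,771.2 − $21,000 = $31,771.2
Redhawk Township: $31,771.2 × 0.00112 = $35.583744
City of Harrowgate: $31,771.2 × 0.00743 = $236.060016
Kemper USD: $31,771.2 × 0.02265 = $719.61768
Levies subtotal = $991.26144
After credit = $991.26144 − $905 = $86.26144
Total = $86.26144 + $48 = $134.26144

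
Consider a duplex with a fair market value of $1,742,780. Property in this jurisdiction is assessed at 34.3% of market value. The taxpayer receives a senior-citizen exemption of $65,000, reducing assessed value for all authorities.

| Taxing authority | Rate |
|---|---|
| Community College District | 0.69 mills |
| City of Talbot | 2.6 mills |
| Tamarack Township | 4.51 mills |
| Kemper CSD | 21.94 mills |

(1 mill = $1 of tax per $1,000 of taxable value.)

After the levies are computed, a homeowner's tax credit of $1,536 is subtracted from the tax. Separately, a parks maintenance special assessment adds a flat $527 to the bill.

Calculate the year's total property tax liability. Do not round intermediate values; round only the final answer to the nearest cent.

$14,835.69

Assessed value = $1,742,780 × 0.343 = $597,773.54
Taxable value = $597,773.54 − $65,000 = $532,773.54
Community College District: $532,773.54 × 0.00069 = $367.6137426
City of Talbot: $532,773.54 × 0.0026 = $1,385.211204
Tamarack Township: $532,773.54 × 0.00451 = $2,402.8086654
Kemper CSD: $532,773.54 × 0.02194 = $11,689.0514676
Levies subtotal = $15,844.6850796
After credit = $15,844.6850796 − $1,536 = $14,308.6850796
Total = $14,308.6850796 + $527 = $14,835.6850796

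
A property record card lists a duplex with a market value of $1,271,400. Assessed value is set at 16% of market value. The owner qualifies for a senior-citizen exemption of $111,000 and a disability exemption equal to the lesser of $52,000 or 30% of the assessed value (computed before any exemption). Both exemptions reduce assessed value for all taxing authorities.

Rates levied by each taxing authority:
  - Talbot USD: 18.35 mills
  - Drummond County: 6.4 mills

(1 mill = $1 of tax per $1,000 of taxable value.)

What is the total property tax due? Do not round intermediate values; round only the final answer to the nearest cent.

$1,000.49

Assessed value = $1,271,400 × 0.16 = $203,424
Disability exemption = min($52,000, 30% × $203,424) = min($52,000, $61,027.2) = $52,000 (dollar cap binds)
Taxable value = $203,424 − $111,000 − $52,000 = $40,424
Talbot USD: $40,424 × 0.01835 = $741.7804
Drummond County: $40,424 × 0.0064 = $258.7136
Total = $1,000.494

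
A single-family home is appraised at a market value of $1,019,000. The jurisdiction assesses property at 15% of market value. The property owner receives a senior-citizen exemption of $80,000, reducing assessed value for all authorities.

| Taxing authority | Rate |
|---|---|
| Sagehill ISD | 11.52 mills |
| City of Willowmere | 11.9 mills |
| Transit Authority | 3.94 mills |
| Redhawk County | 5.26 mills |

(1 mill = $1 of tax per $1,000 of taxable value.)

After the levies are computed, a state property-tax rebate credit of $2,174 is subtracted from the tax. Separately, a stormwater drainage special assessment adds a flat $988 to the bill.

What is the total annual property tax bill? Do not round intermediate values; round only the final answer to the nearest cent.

$1,190.37

Assessed value = $1,019,000 × 0.15 = $152,850
Taxable value = $152,850 − $80,000 = $72,850
Sagehill ISD: $72,850 × 0.01152 = $839.232
City of Willowmere: $72,850 × 0.0119 = $866.915
Transit Authority: $72,850 × 0.00394 = $287.029
Redhawk County: $72,850 × 0.00526 = $383.191
Levies subtotal = $2,376.367
After credit = $2,376.367 − $2,174 = $202.367
Total = $202.367 + $988 = $1,190.367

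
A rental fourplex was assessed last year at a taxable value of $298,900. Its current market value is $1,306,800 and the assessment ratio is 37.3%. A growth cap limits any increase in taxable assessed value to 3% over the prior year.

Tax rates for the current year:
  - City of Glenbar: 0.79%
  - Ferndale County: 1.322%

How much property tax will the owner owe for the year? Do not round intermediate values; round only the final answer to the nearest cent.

$6,502.15

Uncapped assessed value = $1,306,800 × 0.373 = $487,436.4
Cap limit = $298,900 × 1.03 = $307,867
Taxable assessed value = min($487,436.4, $307,867) = $307,867 (cap binds)
City of Glenbar: $307,867 × 0.0079 = $2,432.1493
Ferndale County: $307,867 × 0.01322 = $4,070.00174
Total = $6,502.15104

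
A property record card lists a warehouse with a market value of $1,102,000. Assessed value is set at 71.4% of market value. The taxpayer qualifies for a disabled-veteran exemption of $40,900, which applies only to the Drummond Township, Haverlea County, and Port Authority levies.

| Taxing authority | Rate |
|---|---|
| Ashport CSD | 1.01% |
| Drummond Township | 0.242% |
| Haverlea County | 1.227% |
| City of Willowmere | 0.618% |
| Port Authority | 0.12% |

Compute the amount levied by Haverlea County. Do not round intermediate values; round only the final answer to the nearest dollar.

Assessed value = $1,102,000 × 0.714 = $786,828
Haverlea County taxable value = $786,828 − $40,900 = $745,928
Haverlea County levy = $745,928 × 0.01227 = $9,152.53656

$9,153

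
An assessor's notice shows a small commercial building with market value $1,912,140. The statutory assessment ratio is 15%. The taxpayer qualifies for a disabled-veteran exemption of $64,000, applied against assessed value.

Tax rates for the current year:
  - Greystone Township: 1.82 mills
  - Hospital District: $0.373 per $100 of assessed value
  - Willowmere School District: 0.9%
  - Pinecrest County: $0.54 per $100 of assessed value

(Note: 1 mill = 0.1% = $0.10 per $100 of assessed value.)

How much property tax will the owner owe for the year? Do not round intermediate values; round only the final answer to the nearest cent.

Assessed value = $1,912,140 × 0.15 = $286,821
Taxable value = $286,821 − $64,000 = $222,821
Greystone Township: $222,821 × 0.00182 = $405.53422
Hospital District: $222,821 × 0.00373 = $831.12233
Willowmere School District: $222,821 × 0.009 = $2,005.389
Pinecrest County: $222,821 × 0.0054 = $1,203.2334
Total = $4,445.27895

$4,445.28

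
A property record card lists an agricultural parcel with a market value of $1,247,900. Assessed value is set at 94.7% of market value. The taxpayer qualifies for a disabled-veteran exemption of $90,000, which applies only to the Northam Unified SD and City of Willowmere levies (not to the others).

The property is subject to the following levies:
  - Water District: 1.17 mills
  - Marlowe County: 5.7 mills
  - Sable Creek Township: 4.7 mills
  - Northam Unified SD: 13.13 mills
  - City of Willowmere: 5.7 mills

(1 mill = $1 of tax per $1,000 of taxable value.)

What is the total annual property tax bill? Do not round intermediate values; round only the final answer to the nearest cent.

Assessed value = $1,247,900 × 0.947 = $1,181,761.3
Water District: $1,181,761.3 × 0.00117 = $1,382.660721
Marlowe County: $1,181,761.3 × 0.0057 = $6,736.03941
Sable Creek Township: $1,181,761.3 × 0.0047 = $5,554.27811
Northam Unified SD: ($1,181,761.3 − $90,000) × 0.01313 = $1,091,761.3 × 0.01313 = $14,334.825869
City of Willowmere: ($1,181,761.3 − $90,000) × 0.0057 = $1,091,761.3 × 0.0057 = $6,223.03941
Total = $34,230.84352

$34,230.84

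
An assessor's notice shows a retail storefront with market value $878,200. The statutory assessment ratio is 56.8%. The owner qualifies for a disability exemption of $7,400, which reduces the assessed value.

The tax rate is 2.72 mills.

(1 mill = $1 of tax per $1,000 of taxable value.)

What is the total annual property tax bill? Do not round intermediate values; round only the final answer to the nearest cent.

Assessed value = $878,200 × 0.568 = $498,817.6
Taxable value = $498,817.6 − $7,400 = $491,417.6
Tax = $491,417.6 × 0.00272 = $1,336.655872

$1,336.66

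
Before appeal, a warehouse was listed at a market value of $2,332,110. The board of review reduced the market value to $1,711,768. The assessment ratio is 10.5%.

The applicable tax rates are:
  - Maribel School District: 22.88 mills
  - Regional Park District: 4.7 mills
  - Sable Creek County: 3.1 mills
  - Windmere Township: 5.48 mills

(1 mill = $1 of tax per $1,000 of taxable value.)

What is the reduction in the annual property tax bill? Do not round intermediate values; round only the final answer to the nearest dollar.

$2,355

Old assessed value = $2,332,110 × 0.105 = $244,871.55
New assessed value = $1,711,768 × 0.105 = $179,735.64
Combined rate = 0.02288 + 0.0047 + 0.0031 + 0.00548 = 0.03616
Old tax = $244,871.55 × 0.03616 = $8,854.555248
New tax = $179,735.64 × 0.03616 = $6,499.2407424
Reduction = $8,854.555248 − $6,499.2407424 = $2,355.3145056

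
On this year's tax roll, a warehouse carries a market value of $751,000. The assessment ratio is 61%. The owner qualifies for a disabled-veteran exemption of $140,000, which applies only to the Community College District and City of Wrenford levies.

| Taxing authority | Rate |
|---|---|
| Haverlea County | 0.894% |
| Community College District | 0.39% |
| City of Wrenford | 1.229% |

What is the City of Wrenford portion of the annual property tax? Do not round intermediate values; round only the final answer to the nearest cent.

Assessed value = $751,000 × 0.61 = $458,110
City of Wrenford taxable value = $458,110 − $140,000 = $318,110
City of Wrenford levy = $318,110 × 0.01229 = $3,909.5719

$3,909.57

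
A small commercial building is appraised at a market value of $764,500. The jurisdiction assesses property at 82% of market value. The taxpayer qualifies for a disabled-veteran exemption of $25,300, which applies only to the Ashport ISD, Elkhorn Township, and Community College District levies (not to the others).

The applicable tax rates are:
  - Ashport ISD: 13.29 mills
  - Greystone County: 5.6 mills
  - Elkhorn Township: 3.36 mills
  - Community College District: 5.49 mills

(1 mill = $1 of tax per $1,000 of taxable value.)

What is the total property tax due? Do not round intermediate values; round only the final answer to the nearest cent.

Assessed value = $764,500 × 0.82 = $626,890
Ashport ISD: ($626,890 − $25,300) × 0.01329 = $601,590 × 0.01329 = $7,995.1311
Greystone County: $626,890 × 0.0056 = $3,510.584
Elkhorn Township: ($626,890 − $25,300) × 0.00336 = $601,590 × 0.00336 = $2,021.3424
Community College District: ($626,890 − $25,300) × 0.00549 = $601,590 × 0.00549 = $3,302.7291
Total = $16,829.7866

$16,829.79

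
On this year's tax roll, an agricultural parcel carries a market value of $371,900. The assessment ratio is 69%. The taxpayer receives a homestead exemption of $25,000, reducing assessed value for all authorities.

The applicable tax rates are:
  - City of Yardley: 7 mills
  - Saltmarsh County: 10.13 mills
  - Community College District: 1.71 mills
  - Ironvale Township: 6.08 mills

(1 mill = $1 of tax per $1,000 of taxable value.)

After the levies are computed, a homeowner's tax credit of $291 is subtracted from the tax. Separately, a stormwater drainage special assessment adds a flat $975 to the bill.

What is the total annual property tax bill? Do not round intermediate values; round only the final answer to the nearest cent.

Assessed value = $371,900 × 0.69 = $256,611
Taxable value = $256,611 − $25,000 = $231,611
City of Yardley: $231,611 × 0.007 = $1,621.277
Saltmarsh County: $231,611 × 0.01013 = $2,346.21943
Community College District: $231,611 × 0.00171 = $396.05481
Ironvale Township: $231,611 × 0.00608 = $1,408.19488
Levies subtotal = $5,771.74612
After credit = $5,771.74612 − $291 = $5,480.74612
Total = $5,480.74612 + $975 = $6,455.74612

$6,455.75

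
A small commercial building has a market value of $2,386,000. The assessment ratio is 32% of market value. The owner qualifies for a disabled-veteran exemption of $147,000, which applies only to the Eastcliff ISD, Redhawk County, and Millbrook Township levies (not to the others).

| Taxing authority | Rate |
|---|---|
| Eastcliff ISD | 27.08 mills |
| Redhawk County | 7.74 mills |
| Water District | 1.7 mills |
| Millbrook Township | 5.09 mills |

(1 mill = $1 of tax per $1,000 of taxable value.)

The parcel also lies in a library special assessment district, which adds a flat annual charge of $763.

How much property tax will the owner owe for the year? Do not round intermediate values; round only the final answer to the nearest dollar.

$26,666

Assessed value = $2,386,000 × 0.32 = $763,520
Eastcliff ISD: ($763,520 − $147,000) × 0.02708 = $616,520 × 0.02708 = $16,695.3616
Redhawk County: ($763,520 − $147,000) × 0.00774 = $616,520 × 0.00774 = $4,771.8648
Water District: $763,520 × 0.0017 = $1,297.984
Millbrook Township: ($763,520 − $147,000) × 0.00509 = $616,520 × 0.00509 = $3,138.0868
Levies subtotal = $25,903.2972
Total = $25,903.2972 + $763 = $26,666.2972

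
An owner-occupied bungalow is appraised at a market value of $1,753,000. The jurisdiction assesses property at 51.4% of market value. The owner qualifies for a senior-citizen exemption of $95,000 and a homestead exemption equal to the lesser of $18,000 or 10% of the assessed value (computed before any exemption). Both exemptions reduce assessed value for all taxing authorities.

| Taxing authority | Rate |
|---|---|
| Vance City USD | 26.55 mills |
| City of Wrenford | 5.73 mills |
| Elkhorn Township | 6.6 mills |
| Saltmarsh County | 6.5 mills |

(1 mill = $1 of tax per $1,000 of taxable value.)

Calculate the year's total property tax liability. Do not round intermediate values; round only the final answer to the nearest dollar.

Assessed value = $1,753,000 × 0.514 = $901,042
Homestead exemption = min($18,000, 10% × $901,042) = min($18,000, $90,104.2) = $18,000 (dollar cap binds)
Taxable value = $901,042 − $95,000 − $18,000 = $788,042
Vance City USD: $788,042 × 0.02655 = $20,922.5151
City of Wrenford: $788,042 × 0.00573 = $4,515.48066
Elkhorn Township: $788,042 × 0.0066 = $5,201.0772
Saltmarsh County: $788,042 × 0.0065 = $5,122.273
Total = $35,761.34596

$35,761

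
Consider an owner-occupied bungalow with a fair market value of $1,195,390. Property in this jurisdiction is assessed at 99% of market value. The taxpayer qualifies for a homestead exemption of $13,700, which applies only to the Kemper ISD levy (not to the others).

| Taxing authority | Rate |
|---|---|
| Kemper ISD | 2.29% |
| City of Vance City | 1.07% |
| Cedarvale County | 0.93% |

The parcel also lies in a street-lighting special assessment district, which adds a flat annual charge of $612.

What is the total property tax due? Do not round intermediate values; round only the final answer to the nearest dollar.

$51,068

Assessed value = $1,195,390 × 0.99 = $1,183,436.1
Kemper ISD: ($1,183,436.1 − $13,700) × 0.0229 = $1,169,736.1 × 0.0229 = $26,786.95669
City of Vance City: $1,183,436.1 × 0.0107 = $12,662.76627
Cedarvale County: $1,183,436.1 × 0.0093 = $11,005.95573
Levies subtotal = $50,455.67869
Total = $50,455.67869 + $612 = $51,067.67869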